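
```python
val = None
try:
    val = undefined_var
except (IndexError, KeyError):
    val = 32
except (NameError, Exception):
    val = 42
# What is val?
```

Step-by-step execution trace:
1. `val = undefined_var` raises NameError.
2. `except (IndexError, KeyError)` does not match NameError; skipped.
3. `except (NameError, Exception)` matches (NameError is in the tuple) → val = 42.
Result: 42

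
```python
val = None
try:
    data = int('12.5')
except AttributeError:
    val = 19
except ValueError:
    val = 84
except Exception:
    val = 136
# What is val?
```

Step-by-step execution trace:
1. `data = int('12.5')` raises ValueError.
2. `except AttributeError` does not match ValueError; skipped.
3. `except ValueError` matches → val = 84.
4. Remaining except clauses are skipped.
Result: 84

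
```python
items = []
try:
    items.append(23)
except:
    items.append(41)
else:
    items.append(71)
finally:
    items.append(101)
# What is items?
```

Step-by-step execution trace:
1. try: `items.append(23)` → items = [23]. No exception raised.
2. `except` is skipped.
3. `else` runs: `items.append(71)` → items = [23, 71].
4. `finally` always runs: `items.append(101)` → items = [23, 71, 101].
Result: [23, 71, 101]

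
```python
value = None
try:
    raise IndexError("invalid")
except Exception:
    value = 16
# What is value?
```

Step-by-step execution trace:
1. `raise IndexError(...)` raises IndexError.
2. `except Exception` matches (IndexError is a subclass of Exception) → value = 16.
Result: 16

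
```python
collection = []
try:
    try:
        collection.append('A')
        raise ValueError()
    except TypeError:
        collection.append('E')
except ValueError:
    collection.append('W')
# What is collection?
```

Step-by-step execution trace:
1. Inner try: `collection.append('A')` → collection = ['A'].
2. `raise ValueError()` raises ValueError.
3. Inner `except TypeError` does not match ValueError; exception propagates to outer try.
4. Outer `except ValueError` matches → `collection.append('W')` → collection = ['A', 'W'].
Result: ['A', 'W']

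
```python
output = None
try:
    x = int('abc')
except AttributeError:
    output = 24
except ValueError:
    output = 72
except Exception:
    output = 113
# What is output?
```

Step-by-step execution trace:
1. `x = int('abc')` raises ValueError.
2. `except AttributeError` does not match ValueError; skipped.
3. `except ValueError` matches → output = 72.
4. Remaining except clauses are skipped.
Result: 72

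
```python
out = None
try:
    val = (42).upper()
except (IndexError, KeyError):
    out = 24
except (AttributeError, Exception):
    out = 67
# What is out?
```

Step-by-step execution trace:
1. `val = (42).upper()` raises AttributeError.
2. `except (IndexError, KeyError)` does not match AttributeError; skipped.
3. `except (AttributeError, Exception)` matches (AttributeError is in the tuple) → out = 67.
Result: 67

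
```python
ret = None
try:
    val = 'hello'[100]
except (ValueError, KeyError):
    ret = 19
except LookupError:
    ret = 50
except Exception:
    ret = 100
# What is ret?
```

Step-by-step execution trace:
1. `val = 'hello'[100]` raises IndexError.
2. `except (ValueError, KeyError)` does not match IndexError; skipped.
3. `except LookupError` matches (IndexError is a subclass of LookupError) → ret = 50.
4. `except Exception` is not reached.
Result: 50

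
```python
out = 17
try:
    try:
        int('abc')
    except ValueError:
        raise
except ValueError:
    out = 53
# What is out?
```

Step-by-step execution trace:
1. Inner try: `int('abc')` raises ValueError.
2. Inner `except ValueError` matches; bare `raise` re-raises the same ValueError.
3. Outer `except ValueError` matches → out = 53.
Result: 53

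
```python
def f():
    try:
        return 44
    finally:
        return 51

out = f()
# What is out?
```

Step-by-step execution trace:
1. `f()` enters try: `return 44` sets pending return value 44.
2. Before returning, `finally: return 51` runs and overrides the pending return.
3. f() returns 51 → out = 51.
Result: 51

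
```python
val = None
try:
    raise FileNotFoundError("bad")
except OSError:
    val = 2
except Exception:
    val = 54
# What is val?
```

Step-by-step execution trace:
1. `raise FileNotFoundError(...)` raises FileNotFoundError.
2. `except OSError` matches (FileNotFoundError is a subclass of OSError) → val = 2.
3. `except Exception` is not reached.
Result: 2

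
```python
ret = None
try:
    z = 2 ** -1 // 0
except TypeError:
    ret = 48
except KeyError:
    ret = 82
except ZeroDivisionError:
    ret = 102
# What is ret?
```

Step-by-step execution trace:
1. `z = 2 ** -1 // 0` raises ZeroDivisionError.
2. `except TypeError` does not match ZeroDivisionError; skipped.
3. `except KeyError` does not match ZeroDivisionError; skipped.
4. `except ZeroDivisionError` matches → ret = 102.
Result: 102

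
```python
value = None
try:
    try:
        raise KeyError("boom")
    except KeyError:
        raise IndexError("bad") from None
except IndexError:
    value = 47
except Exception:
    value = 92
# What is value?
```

Step-by-step execution trace:
1. Inner try raises KeyError; inner `except KeyError` catches it.
2. `raise IndexError(...) from None` raises IndexError (from None suppresses __context__, but the active exception is still IndexError).
3. Outer `except IndexError` matches → value = 47.
4. `except Exception` is not reached.
Result: 47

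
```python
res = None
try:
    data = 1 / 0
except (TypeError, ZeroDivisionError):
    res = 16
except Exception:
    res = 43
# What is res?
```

Step-by-step execution trace:
1. `data = 1 / 0` raises ZeroDivisionError.
2. `except (TypeError, ZeroDivisionError)` matches (ZeroDivisionError is in the tuple) → res = 16.
3. `except Exception` is not reached.
Result: 16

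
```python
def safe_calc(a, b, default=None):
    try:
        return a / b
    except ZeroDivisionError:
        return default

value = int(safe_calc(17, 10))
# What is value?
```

Step-by-step execution trace:
1. `safe_calc(17, 10)` enters try: `return 17 / 10` → returns 1.7. No exception raised.
2. `except ZeroDivisionError` is skipped.
3. `int(1.7)` → 1 → value = 1.
Result: 1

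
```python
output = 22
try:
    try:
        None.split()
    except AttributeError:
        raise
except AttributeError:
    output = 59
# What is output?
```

Step-by-step execution trace:
1. Inner try: `None.split()` raises AttributeError.
2. Inner `except AttributeError` matches; bare `raise` re-raises the same AttributeError.
3. Outer `except AttributeError` matches → output = 59.
Result: 59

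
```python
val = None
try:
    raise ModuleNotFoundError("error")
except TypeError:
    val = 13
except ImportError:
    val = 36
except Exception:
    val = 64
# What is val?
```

Step-by-step execution trace:
1. `raise ModuleNotFoundError(...)` raises ModuleNotFoundError.
2. `except TypeError` does not match (ModuleNotFoundError is not a subclass of TypeError); skipped.
3. `except ImportError` matches (ModuleNotFoundError is a subclass of ImportError) → val = 36.
4. `except Exception` is not reached.
Result: 36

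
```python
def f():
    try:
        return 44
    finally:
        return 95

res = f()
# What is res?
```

Step-by-step execution trace:
1. `f()` enters try: `return 44` sets pending return value 44.
2. Before returning, `finally: return 95` runs and overrides the pending return.
3. f() returns 95 → res = 95.
Result: 95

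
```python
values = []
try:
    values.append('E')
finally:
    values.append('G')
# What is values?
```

Step-by-step execution trace:
1. try: `values.append('E')` → values = ['E'].
2. The try body completes without raising.
3. finally always runs: `values.append('G')` → values = ['E', 'G'].
Result: ['E', 'G']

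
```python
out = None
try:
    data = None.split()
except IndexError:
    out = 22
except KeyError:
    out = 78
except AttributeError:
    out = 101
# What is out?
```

Step-by-step execution trace:
1. `data = None.split()` raises AttributeError.
2. `except IndexError` does not match AttributeError; skipped.
3. `except KeyError` does not match AttributeError; skipped.
4. `except AttributeError` matches → out = 101.
Result: 101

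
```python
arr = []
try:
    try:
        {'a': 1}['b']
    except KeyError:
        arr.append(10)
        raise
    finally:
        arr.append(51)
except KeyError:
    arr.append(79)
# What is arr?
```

Step-by-step execution trace:
1. Inner try: `{'a': 1}['b']` raises KeyError.
2. Inner `except KeyError` matches → `arr.append(10)` → arr = [10].
3. bare `raise` re-raises KeyError.
4. Inner `finally` runs during unwinding: `arr.append(51)` → arr = [10, 51].
5. Outer `except KeyError` matches → `arr.append(79)` → arr = [10, 51, 79].
Result: [10, 51, 79]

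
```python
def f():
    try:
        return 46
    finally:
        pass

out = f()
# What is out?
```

Step-by-step execution trace:
1. `f()` enters try: `return 46` sets pending return value 46.
2. Before returning, `finally: pass` runs (no effect).
3. f() returns 46 → out = 46.
Result: 46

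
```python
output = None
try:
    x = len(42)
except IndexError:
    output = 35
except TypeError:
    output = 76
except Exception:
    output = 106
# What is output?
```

Step-by-step execution trace:
1. `x = len(42)` raises TypeError.
2. `except IndexError` does not match TypeError; skipped.
3. `except TypeError` matches → output = 76.
4. Remaining except clauses are skipped.
Result: 76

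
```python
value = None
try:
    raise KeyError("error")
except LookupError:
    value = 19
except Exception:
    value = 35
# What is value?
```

Step-by-step execution trace:
1. `raise KeyError(...)` raises KeyError.
2. `except LookupError` matches (KeyError is a subclass of LookupError) → value = 19.
3. `except Exception` is not reached.
Result: 19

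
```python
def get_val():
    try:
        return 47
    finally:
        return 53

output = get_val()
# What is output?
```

Step-by-step execution trace:
1. `get_val()` enters try: `return 47` sets pending return value 47.
2. Before returning, `finally: return 53` runs and overrides the pending return.
3. get_val() returns 53 → output = 53.
Result: 53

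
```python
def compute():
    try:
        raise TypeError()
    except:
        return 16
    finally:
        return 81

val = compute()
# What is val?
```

Step-by-step execution trace:
1. `compute()` enters try: `raise TypeError()` raises TypeError.
2. bare `except` matches → `return 16` sets pending return value 16.
3. Before returning, `finally: return 81` runs and overrides the pending return.
4. compute() returns 81 → val = 81.
Result: 81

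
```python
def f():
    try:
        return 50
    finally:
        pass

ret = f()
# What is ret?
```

Step-by-step execution trace:
1. `f()` enters try: `return 50` sets pending return value 50.
2. Before returning, `finally: pass` runs (no effect).
3. f() returns 50 → ret = 50.
Result: 50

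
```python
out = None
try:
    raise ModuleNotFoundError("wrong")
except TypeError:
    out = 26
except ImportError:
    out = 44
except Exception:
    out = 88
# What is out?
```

Step-by-step execution trace:
1. `raise ModuleNotFoundError(...)` raises ModuleNotFoundError.
2. `except TypeError` does not match (ModuleNotFoundError is not a subclass of TypeError); skipped.
3. `except ImportError` matches (ModuleNotFoundError is a subclass of ImportError) → out = 44.
4. `except Exception` is not reached.
Result: 44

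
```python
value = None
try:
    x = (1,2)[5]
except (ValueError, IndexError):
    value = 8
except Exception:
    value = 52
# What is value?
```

Step-by-step execution trace:
1. `x = (1,2)[5]` raises IndexError.
2. `except (ValueError, IndexError)` matches (IndexError is in the tuple) → value = 8.
3. `except Exception` is not reached.
Result: 8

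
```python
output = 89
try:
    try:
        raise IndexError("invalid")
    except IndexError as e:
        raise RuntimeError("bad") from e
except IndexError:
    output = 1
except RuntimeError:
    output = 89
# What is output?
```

Step-by-step execution trace:
1. Inner try raises IndexError; inner `except IndexError as e` catches it.
2. `raise RuntimeError(...) from e` raises RuntimeError (IndexError is attached as __cause__, but only RuntimeError is active).
3. Outer `except IndexError` does not match RuntimeError; skipped.
4. Outer `except RuntimeError` matches → output = 89.
Result: 89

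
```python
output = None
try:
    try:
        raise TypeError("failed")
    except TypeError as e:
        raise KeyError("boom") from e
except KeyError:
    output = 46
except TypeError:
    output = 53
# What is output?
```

Step-by-step execution trace:
1. Inner try raises TypeError; inner `except TypeError as e` catches it.
2. `raise KeyError(...) from e` raises KeyError (TypeError is attached as __cause__, but only KeyError is active).
3. Outer `except KeyError` matches → output = 46.
4. `except TypeError` is not reached.
Result: 46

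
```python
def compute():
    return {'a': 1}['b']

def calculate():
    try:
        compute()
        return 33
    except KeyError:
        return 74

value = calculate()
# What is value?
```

Step-by-step execution trace:
1. `calculate()` calls `compute()`.
2. `compute()` evaluates `{'a': 1}['b']`, which raises KeyError; it propagates to the caller.
3. `return 33` is not reached.
4. `except KeyError` in calculate matches → returns 74.
5. value = 74.
Result: 74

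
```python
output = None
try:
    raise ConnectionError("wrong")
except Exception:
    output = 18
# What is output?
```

Step-by-step execution trace:
1. `raise ConnectionError(...)` raises ConnectionError.
2. `except Exception` matches (ConnectionError is a subclass of Exception) → output = 18.
Result: 18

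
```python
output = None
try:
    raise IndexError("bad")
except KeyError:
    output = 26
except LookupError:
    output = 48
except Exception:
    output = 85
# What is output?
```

Step-by-step execution trace:
1. `raise IndexError(...)` raises IndexError.
2. `except KeyError` does not match (IndexError is not a subclass of KeyError); skipped.
3. `except LookupError` matches (IndexError is a subclass of LookupError) → output = 48.
4. `except Exception` is not reached.
Result: 48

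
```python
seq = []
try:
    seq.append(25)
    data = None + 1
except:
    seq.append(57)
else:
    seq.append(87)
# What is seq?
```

Step-by-step execution trace:
1. try: `seq.append(25)` → seq = [25].
2. `data = None + 1` raises TypeError.
3. bare `except` matches → `seq.append(57)` → seq = [25, 57].
4. `else` is skipped (an exception was raised).
Result: [25, 57]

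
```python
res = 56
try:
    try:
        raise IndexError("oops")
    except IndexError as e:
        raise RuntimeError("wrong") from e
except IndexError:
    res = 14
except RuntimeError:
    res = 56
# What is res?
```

Step-by-step execution trace:
1. Inner try raises IndexError; inner `except IndexError as e` catches it.
2. `raise RuntimeError(...) from e` raises RuntimeError (IndexError is attached as __cause__, but only RuntimeError is active).
3. Outer `except IndexError` does not match RuntimeError; skipped.
4. Outer `except RuntimeError` matches → res = 56.
Result: 56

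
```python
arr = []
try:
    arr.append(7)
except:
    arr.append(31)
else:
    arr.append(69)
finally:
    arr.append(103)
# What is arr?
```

Step-by-step execution trace:
1. try: `arr.append(7)` → arr = [7]. No exception raised.
2. `except` is skipped.
3. `else` runs: `arr.append(69)` → arr = [7, 69].
4. `finally` always runs: `arr.append(103)` → arr = [7, 69, 103].
Result: [7, 69, 103]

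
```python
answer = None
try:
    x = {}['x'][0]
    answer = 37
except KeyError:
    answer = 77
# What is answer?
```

Step-by-step execution trace:
1. `x = {}['x'][0]` raises KeyError.
2. `answer = 37` is not reached.
3. `except KeyError` matches → answer = 77.
Result: 77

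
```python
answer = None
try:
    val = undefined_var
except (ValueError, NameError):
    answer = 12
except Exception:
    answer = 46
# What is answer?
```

Step-by-step execution trace:
1. `val = undefined_var` raises NameError.
2. `except (ValueError, NameError)` matches (NameError is in the tuple) → answer = 12.
3. `except Exception` is not reached.
Result: 12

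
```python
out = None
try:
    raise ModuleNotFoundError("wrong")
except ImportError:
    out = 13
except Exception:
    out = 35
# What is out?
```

Step-by-step execution trace:
1. `raise ModuleNotFoundError(...)` raises ModuleNotFoundError.
2. `except ImportError` matches (ModuleNotFoundError is a subclass of ImportError) → out = 13.
3. `except Exception` is not reached.
Result: 13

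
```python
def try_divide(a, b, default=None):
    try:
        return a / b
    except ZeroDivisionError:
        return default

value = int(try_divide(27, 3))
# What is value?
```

Step-by-step execution trace:
1. `try_divide(27, 3)` enters try: `return 27 / 3` → returns 9.0. No exception raised.
2. `except ZeroDivisionError` is skipped.
3. `int(9.0)` → 9 → value = 9.
Result: 9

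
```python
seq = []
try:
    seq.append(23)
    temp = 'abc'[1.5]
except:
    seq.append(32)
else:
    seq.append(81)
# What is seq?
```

Step-by-step execution trace:
1. try: `seq.append(23)` → seq = [23].
2. `temp = 'abc'[1.5]` raises TypeError.
3. bare `except` matches → `seq.append(32)` → seq = [23, 32].
4. `else` is skipped (an exception was raised).
Result: [23, 32]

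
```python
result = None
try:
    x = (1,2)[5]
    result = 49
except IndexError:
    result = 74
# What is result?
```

Step-by-step execution trace:
1. `x = (1,2)[5]` raises IndexError.
2. `result = 49` is not reached.
3. `except IndexError` matches → result = 74.
Result: 74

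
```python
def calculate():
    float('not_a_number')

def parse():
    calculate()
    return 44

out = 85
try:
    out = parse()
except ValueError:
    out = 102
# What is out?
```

Step-by-step execution trace:
1. out starts at 85.
2. try: `parse()` calls `calculate()`.
3. `calculate()` evaluates `float('not_a_number')`, which raises ValueError; it propagates through parse (uncaught).
4. `return 44` in parse is not reached; the assignment to out does not complete.
5. `except ValueError` matches → out = 102.
Result: 102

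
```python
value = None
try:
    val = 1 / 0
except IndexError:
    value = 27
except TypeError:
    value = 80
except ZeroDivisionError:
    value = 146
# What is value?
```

Step-by-step execution trace:
1. `val = 1 / 0` raises ZeroDivisionError.
2. `except IndexError` does not match ZeroDivisionError; skipped.
3. `except TypeError` does not match ZeroDivisionError; skipped.
4. `except ZeroDivisionError` matches → value = 146.
Result: 146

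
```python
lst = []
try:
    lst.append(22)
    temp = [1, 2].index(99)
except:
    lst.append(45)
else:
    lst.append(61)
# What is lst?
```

Step-by-step execution trace:
1. try: `lst.append(22)` → lst = [22].
2. `temp = [1, 2].index(99)` raises ValueError.
3. bare `except` matches → `lst.append(45)` → lst = [22, 45].
4. `else` is skipped (an exception was raised).
Result: [22, 45]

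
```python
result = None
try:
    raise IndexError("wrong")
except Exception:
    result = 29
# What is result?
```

Step-by-step execution trace:
1. `raise IndexError(...)` raises IndexError.
2. `except Exception` matches (IndexError is a subclass of Exception) → result = 29.
Result: 29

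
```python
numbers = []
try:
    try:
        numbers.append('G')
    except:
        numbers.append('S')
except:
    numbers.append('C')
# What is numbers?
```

Step-by-step execution trace:
1. Inner try: `numbers.append('G')` → numbers = ['G']. No exception raised.
2. Inner `except` is skipped.
3. Inner try completes normally; outer `except` is skipped.
Result: ['G']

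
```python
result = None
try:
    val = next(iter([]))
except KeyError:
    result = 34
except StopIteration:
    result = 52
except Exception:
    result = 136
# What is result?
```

Step-by-step execution trace:
1. `val = next(iter([]))` raises StopIteration.
2. `except KeyError` does not match StopIteration; skipped.
3. `except StopIteration` matches → result = 52.
4. Remaining except clauses are skipped.
Result: 52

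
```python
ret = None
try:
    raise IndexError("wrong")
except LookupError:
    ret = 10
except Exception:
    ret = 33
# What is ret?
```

Step-by-step execution trace:
1. `raise IndexError(...)` raises IndexError.
2. `except LookupError` matches (IndexError is a subclass of LookupError) → ret = 10.
3. `except Exception` is not reached.
Result: 10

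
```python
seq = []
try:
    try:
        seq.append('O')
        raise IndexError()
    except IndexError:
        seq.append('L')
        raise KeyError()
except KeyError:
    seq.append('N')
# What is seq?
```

Step-by-step execution trace:
1. Inner try: `seq.append('O')` → seq = ['O'].
2. `raise IndexError()` raises IndexError.
3. Inner `except IndexError` matches → `seq.append('L')` → seq = ['O', 'L'].
4. `raise KeyError()` raises KeyError; propagates to outer try.
5. Outer `except KeyError` matches → `seq.append('N')` → seq = ['O', 'L', 'N'].
Result: ['O', 'L', 'N']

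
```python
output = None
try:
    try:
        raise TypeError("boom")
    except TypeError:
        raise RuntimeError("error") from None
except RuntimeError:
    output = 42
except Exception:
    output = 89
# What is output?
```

Step-by-step execution trace:
1. Inner try raises TypeError; inner `except TypeError` catches it.
2. `raise RuntimeError(...) from None` raises RuntimeError (from None suppresses __context__, but the active exception is still RuntimeError).
3. Outer `except RuntimeError` matches → output = 42.
4. `except Exception` is not reached.
Result: 42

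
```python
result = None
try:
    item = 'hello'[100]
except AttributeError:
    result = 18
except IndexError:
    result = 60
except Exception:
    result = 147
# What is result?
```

Step-by-step execution trace:
1. `item = 'hello'[100]` raises IndexError.
2. `except AttributeError` does not match IndexError; skipped.
3. `except IndexError` matches → result = 60.
4. Remaining except clauses are skipped.
Result: 60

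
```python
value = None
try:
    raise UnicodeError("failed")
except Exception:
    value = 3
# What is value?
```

Step-by-step execution trace:
1. `raise UnicodeError(...)` raises UnicodeError.
2. `except Exception` matches (UnicodeError is a subclass of Exception) → value = 3.
Result: 3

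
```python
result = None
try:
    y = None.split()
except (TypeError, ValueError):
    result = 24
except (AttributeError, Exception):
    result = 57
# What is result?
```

Step-by-step execution trace:
1. `y = None.split()` raises AttributeError.
2. `except (TypeError, ValueError)` does not match AttributeError; skipped.
3. `except (AttributeError, Exception)` matches (AttributeError is in the tuple) → result = 57.
Result: 57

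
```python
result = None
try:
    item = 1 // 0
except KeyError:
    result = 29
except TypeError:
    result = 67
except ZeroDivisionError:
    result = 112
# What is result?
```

Step-by-step execution trace:
1. `item = 1 // 0` raises ZeroDivisionError.
2. `except KeyError` does not match ZeroDivisionError; skipped.
3. `except TypeError` does not match ZeroDivisionError; skipped.
4. `except ZeroDivisionError` matches → result = 112.
Result: 112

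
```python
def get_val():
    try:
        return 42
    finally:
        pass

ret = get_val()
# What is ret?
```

Step-by-step execution trace:
1. `get_val()` enters try: `return 42` sets pending return value 42.
2. Before returning, `finally: pass` runs (no effect).
3. get_val() returns 42 → ret = 42.
Result: 42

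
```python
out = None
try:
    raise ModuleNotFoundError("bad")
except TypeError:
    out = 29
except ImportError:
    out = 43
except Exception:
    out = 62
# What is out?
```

Step-by-step execution trace:
1. `raise ModuleNotFoundError(...)` raises ModuleNotFoundError.
2. `except TypeError` does not match (ModuleNotFoundError is not a subclass of TypeError); skipped.
3. `except ImportError` matches (ModuleNotFoundError is a subclass of ImportError) → out = 43.
4. `except Exception` is not reached.
Result: 43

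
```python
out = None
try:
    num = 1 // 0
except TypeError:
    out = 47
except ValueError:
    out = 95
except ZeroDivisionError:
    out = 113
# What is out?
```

Step-by-step execution trace:
1. `num = 1 // 0` raises ZeroDivisionError.
2. `except TypeError` does not match ZeroDivisionError; skipped.
3. `except ValueError` does not match ZeroDivisionError; skipped.
4. `except ZeroDivisionError` matches → out = 113.
Result: 113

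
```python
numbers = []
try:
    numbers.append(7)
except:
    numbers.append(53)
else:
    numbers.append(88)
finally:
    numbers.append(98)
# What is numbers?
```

Step-by-step execution trace:
1. try: `numbers.append(7)` → numbers = [7]. No exception raised.
2. `except` is skipped.
3. `else` runs: `numbers.append(88)` → numbers = [7, 88].
4. `finally` always runs: `numbers.append(98)` → numbers = [7, 88, 98].
Result: [7, 88, 98]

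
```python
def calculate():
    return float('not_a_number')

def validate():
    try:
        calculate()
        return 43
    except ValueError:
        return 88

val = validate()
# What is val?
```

Step-by-step execution trace:
1. `validate()` calls `calculate()`.
2. `calculate()` evaluates `float('not_a_number')`, which raises ValueError; it propagates to the caller.
3. `return 43` is not reached.
4. `except ValueError` in validate matches → returns 88.
5. val = 88.
Result: 88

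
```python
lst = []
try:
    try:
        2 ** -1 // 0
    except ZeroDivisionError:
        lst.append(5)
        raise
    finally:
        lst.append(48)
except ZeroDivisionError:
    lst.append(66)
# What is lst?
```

Step-by-step execution trace:
1. Inner try: `2 ** -1 // 0` raises ZeroDivisionError.
2. Inner `except ZeroDivisionError` matches → `lst.append(5)` → lst = [5].
3. bare `raise` re-raises ZeroDivisionError.
4. Inner `finally` runs during unwinding: `lst.append(48)` → lst = [5, 48].
5. Outer `except ZeroDivisionError` matches → `lst.append(66)` → lst = [5, 48, 66].
Result: [5, 48, 66]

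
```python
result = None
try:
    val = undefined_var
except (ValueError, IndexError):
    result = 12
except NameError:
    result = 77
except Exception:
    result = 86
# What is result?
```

Step-by-step execution trace:
1. `val = undefined_var` raises NameError.
2. `except (ValueError, IndexError)` does not match NameError; skipped.
3. `except NameError` matches (exact type match) → result = 77.
4. `except Exception` is not reached.
Result: 77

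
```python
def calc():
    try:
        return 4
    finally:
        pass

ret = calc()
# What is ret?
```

Step-by-step execution trace:
1. `calc()` enters try: `return 4` sets pending return value 4.
2. Before returning, `finally: pass` runs (no effect).
3. calc() returns 4 → ret = 4.
Result: 4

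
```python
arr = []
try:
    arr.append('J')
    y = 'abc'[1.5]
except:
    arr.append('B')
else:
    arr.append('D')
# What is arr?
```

Step-by-step execution trace:
1. try: `arr.append('J')` → arr = ['J'].
2. `y = 'abc'[1.5]` raises TypeError.
3. bare `except` matches → `arr.append('B')` → arr = ['J', 'B'].
4. `else` is skipped (an exception was raised).
Result: ['J', 'B']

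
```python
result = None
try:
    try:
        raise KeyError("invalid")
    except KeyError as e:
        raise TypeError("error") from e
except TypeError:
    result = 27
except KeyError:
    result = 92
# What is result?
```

Step-by-step execution trace:
1. Inner try raises KeyError; inner `except KeyError as e` catches it.
2. `raise TypeError(...) from e` raises TypeError (KeyError is attached as __cause__, but only TypeError is active).
3. Outer `except TypeError` matches → result = 27.
4. `except KeyError` is not reached.
Result: 27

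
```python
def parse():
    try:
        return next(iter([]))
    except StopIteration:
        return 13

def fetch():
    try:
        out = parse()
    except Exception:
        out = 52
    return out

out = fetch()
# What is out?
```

Step-by-step execution trace:
1. `fetch()` calls `parse()`.
2. In parse: `next(iter([]))` raises StopIteration; `except StopIteration` catches it → returns 13.
3. In fetch: `out = parse()` → out = 13. No exception reaches fetch.
4. `except Exception` is skipped; fetch returns 13.
5. out = 13.
Result: 13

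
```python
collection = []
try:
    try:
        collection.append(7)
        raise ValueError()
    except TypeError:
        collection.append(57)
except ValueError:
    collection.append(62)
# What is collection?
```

Step-by-step execution trace:
1. Inner try: `collection.append(7)` → collection = [7].
2. `raise ValueError()` raises ValueError.
3. Inner `except TypeError` does not match ValueError; exception propagates to outer try.
4. Outer `except ValueError` matches → `collection.append(62)` → collection = [7, 62].
Result: [7, 62]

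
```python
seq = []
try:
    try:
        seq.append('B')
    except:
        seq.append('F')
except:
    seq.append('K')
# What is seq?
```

Step-by-step execution trace:
1. Inner try: `seq.append('B')` → seq = ['B']. No exception raised.
2. Inner `except` is skipped.
3. Inner try completes normally; outer `except` is skipped.
Result: ['B']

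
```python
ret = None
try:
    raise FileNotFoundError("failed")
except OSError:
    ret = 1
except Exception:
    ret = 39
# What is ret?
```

Step-by-step execution trace:
1. `raise FileNotFoundError(...)` raises FileNotFoundError.
2. `except OSError` matches (FileNotFoundError is a subclass of OSError) → ret = 1.
3. `except Exception` is not reached.
Result: 1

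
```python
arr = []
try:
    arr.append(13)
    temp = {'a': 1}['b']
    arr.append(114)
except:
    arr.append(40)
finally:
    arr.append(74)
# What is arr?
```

Step-by-step execution trace:
1. try: `arr.append(13)` → arr = [13].
2. `temp = {'a': 1}['b']` raises KeyError; `arr.append(114)` is not reached.
3. bare `except` matches → `arr.append(40)` → arr = [13, 40].
4. finally always runs: `arr.append(74)` → arr = [13, 40, 74].
Result: [13, 40, 74]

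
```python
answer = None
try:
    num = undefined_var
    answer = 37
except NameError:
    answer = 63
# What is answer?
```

Step-by-step execution trace:
1. `num = undefined_var` raises NameError.
2. `answer = 37` is not reached.
3. `except NameError` matches → answer = 63.
Result: 63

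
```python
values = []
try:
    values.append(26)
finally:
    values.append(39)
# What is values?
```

Step-by-step execution trace:
1. try: `values.append(26)` → values = [26].
2. The try body completes without raising.
3. finally always runs: `values.append(39)` → values = [26, 39].
Result: [26, 39]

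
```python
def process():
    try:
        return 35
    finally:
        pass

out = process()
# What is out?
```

Step-by-step execution trace:
1. `process()` enters try: `return 35` sets pending return value 35.
2. Before returning, `finally: pass` runs (no effect).
3. process() returns 35 → out = 35.
Result: 35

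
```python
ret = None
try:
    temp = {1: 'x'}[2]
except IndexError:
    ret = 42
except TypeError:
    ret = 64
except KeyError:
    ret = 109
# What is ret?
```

Step-by-step execution trace:
1. `temp = {1: 'x'}[2]` raises KeyError.
2. `except IndexError` does not match KeyError; skipped.
3. `except TypeError` does not match KeyError; skipped.
4. `except KeyError` matches → ret = 109.
Result: 109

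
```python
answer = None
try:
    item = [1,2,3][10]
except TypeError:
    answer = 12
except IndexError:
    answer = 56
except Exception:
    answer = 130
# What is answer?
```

Step-by-step execution trace:
1. `item = [1,2,3][10]` raises IndexError.
2. `except TypeError` does not match IndexError; skipped.
3. `except IndexError` matches → answer = 56.
4. Remaining except clauses are skipped.
Result: 56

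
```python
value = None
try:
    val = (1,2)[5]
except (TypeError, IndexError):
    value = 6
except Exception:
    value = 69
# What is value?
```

Step-by-step execution trace:
1. `val = (1,2)[5]` raises IndexError.
2. `except (TypeError, IndexError)` matches (IndexError is in the tuple) → value = 6.
3. `except Exception` is not reached.
Result: 6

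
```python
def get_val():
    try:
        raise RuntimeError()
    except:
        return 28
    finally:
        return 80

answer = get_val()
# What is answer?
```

Step-by-step execution trace:
1. `get_val()` enters try: `raise RuntimeError()` raises RuntimeError.
2. bare `except` matches → `return 28` sets pending return value 28.
3. Before returning, `finally: return 80` runs and overrides the pending return.
4. get_val() returns 80 → answer = 80.
Result: 80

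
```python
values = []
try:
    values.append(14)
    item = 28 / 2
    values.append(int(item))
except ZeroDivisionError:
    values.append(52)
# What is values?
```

Step-by-step execution trace:
1. try: `values.append(14)` → values = [14].
2. `item = 28 / 2` → item = 14.0. No exception raised.
3. `values.append(int(item))` → values = [14, 14].
4. `except ZeroDivisionError` is skipped (no exception was raised).
Result: [14, 14]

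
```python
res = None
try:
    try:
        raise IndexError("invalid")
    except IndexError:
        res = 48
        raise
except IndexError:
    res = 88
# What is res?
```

Step-by-step execution trace:
1. Inner try: `raise IndexError("invalid")` raises IndexError.
2. Inner `except IndexError` matches → res = 48.
3. bare `raise` re-raises the same IndexError.
4. Outer `except IndexError` matches → res = 88.
Result: 88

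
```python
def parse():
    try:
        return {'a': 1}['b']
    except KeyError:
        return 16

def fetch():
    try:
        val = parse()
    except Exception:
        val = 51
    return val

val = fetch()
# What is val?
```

Step-by-step execution trace:
1. `fetch()` calls `parse()`.
2. In parse: `{'a': 1}['b']` raises KeyError; `except KeyError` catches it → returns 16.
3. In fetch: `val = parse()` → val = 16. No exception reaches fetch.
4. `except Exception` is skipped; fetch returns 16.
5. val = 16.
Result: 16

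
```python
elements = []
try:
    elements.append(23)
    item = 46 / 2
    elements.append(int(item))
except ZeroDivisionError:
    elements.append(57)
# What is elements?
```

Step-by-step execution trace:
1. try: `elements.append(23)` → elements = [23].
2. `item = 46 / 2` → item = 23.0. No exception raised.
3. `elements.append(int(item))` → elements = [23, 23].
4. `except ZeroDivisionError` is skipped (no exception was raised).
Result: [23, 23]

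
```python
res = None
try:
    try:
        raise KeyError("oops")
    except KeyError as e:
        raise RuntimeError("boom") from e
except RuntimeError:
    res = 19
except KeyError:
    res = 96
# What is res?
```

Step-by-step execution trace:
1. Inner try raises KeyError; inner `except KeyError as e` catches it.
2. `raise RuntimeError(...) from e` raises RuntimeError (KeyError is attached as __cause__, but only RuntimeError is active).
3. Outer `except RuntimeError` matches → res = 19.
4. `except KeyError` is not reached.
Result: 19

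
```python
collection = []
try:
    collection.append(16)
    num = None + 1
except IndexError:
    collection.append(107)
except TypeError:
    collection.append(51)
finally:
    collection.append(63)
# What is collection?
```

Step-by-step execution trace:
1. try: `collection.append(16)` → collection = [16].
2. `num = None + 1` raises TypeError.
3. `except IndexError` does not match TypeError; skipped.
4. `except TypeError` matches → `collection.append(51)` → collection = [16, 51].
5. finally always runs: `collection.append(63)` → collection = [16, 51, 63].
Result: [16, 51, 63]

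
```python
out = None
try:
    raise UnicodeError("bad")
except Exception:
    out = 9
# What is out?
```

Step-by-step execution trace:
1. `raise UnicodeError(...)` raises UnicodeError.
2. `except Exception` matches (UnicodeError is a subclass of Exception) → out = 9.
Result: 9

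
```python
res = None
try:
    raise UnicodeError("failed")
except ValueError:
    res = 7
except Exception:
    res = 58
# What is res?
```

Step-by-step execution trace:
1. `raise UnicodeError(...)` raises UnicodeError.
2. `except ValueError` matches (UnicodeError is a subclass of ValueError) → res = 7.
3. `except Exception` is not reached.
Result: 7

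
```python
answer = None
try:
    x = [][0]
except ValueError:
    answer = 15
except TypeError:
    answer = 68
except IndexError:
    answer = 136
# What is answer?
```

Step-by-step execution trace:
1. `x = [][0]` raises IndexError.
2. `except ValueError` does not match IndexError; skipped.
3. `except TypeError` does not match IndexError; skipped.
4. `except IndexError` matches → answer = 136.
Result: 136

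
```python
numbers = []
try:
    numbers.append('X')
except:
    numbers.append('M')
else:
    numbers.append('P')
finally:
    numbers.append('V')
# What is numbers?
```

Step-by-step execution trace:
1. try: `numbers.append('X')` → numbers = ['X']. No exception raised.
2. `except` is skipped.
3. `else` runs: `numbers.append('P')` → numbers = ['X', 'P'].
4. `finally` always runs: `numbers.append('V')` → numbers = ['X', 'P', 'V'].
Result: ['X', 'P', 'V']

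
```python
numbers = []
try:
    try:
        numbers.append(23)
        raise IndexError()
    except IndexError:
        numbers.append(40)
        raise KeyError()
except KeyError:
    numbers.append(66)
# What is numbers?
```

Step-by-step execution trace:
1. Inner try: `numbers.append(23)` → numbers = [23].
2. `raise IndexError()` raises IndexError.
3. Inner `except IndexError` matches → `numbers.append(40)` → numbers = [23, 40].
4. `raise KeyError()` raises KeyError; propagates to outer try.
5. Outer `except KeyError` matches → `numbers.append(66)` → numbers = [23, 40, 66].
Result: [23, 40, 66]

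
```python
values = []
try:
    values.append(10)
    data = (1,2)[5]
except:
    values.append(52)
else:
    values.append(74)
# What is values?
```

Step-by-step execution trace:
1. try: `values.append(10)` → values = [10].
2. `data = (1,2)[5]` raises IndexError.
3. bare `except` matches → `values.append(52)` → values = [10, 52].
4. `else` is skipped (an exception was raised).
Result: [10, 52]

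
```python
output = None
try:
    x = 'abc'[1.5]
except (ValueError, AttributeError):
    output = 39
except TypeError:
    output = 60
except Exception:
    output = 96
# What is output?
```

Step-by-step execution trace:
1. `x = 'abc'[1.5]` raises TypeError.
2. `except (ValueError, AttributeError)` does not match TypeError; skipped.
3. `except TypeError` matches (exact type match) → output = 60.
4. `except Exception` is not reached.
Result: 60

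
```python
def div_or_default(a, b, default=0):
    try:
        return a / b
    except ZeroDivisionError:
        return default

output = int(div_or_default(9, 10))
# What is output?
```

Step-by-step execution trace:
1. `div_or_default(9, 10)` enters try: `return 9 / 10` → returns 0.9. No exception raised.
2. `except ZeroDivisionError` is skipped.
3. `int(0.9)` → 0 → output = 0.
Result: 0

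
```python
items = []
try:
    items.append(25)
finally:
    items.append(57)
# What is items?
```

Step-by-step execution trace:
1. try: `items.append(25)` → items = [25].
2. The try body completes without raising.
3. finally always runs: `items.append(57)` → items = [25, 57].
Result: [25, 57]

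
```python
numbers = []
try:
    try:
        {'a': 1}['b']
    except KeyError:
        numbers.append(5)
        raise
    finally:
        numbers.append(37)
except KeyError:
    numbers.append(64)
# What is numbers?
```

Step-by-step execution trace:
1. Inner try: `{'a': 1}['b']` raises KeyError.
2. Inner `except KeyError` matches → `numbers.append(5)` → numbers = [5].
3. bare `raise` re-raises KeyError.
4. Inner `finally` runs during unwinding: `numbers.append(37)` → numbers = [5, 37].
5. Outer `except KeyError` matches → `numbers.append(64)` → numbers = [5, 37, 64].
Result: [5, 37, 64]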